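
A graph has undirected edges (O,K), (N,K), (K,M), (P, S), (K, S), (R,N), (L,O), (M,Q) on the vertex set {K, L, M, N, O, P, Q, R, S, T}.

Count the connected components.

2

From K: component {K, L, M, N, O, P, Q, R, S}.
From T: component {T}.
That's 2 components.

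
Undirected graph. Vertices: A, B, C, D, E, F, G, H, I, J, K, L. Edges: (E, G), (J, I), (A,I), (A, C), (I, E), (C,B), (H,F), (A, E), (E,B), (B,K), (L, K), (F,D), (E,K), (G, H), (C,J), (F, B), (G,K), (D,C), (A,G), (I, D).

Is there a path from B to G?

Yes

Explore from B.
Distance 1: reach C, E, F, K.
Distance 2: reach A, D, G, H, I, J, L.
Found G.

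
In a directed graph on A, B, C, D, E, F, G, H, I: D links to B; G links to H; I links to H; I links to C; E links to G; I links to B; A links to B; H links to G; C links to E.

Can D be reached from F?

F has no outgoing edges, so nothing is reachable from it.

No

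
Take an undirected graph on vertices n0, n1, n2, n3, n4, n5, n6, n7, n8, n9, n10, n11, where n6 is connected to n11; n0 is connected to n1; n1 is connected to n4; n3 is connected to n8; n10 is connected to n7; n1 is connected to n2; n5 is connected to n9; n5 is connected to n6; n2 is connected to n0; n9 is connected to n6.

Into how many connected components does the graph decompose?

From n0: component {n0, n1, n2, n4}.
From n3: component {n3, n8}.
From n5: component {n5, n6, n9, n11}.
From n7: component {n7, n10}.
That's 4 components.

4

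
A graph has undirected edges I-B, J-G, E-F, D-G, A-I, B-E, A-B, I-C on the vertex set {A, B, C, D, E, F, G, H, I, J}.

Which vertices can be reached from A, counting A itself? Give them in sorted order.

A, B, C, E, F, I

Start at A.
Its neighbours: B, I.
Then their neighbours: C, E.
Then next layer: F.
Nothing further is reachable.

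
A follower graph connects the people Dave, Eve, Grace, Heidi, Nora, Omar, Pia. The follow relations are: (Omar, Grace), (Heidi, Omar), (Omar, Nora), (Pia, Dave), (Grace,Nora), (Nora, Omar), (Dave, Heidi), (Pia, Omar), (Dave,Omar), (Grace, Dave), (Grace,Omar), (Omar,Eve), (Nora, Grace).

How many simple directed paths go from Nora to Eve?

Nora→Grace→Dave→Heidi→Omar→Eve
Nora→Grace→Dave→Omar→Eve
Nora→Grace→Omar→Eve
Nora→Omar→Eve

4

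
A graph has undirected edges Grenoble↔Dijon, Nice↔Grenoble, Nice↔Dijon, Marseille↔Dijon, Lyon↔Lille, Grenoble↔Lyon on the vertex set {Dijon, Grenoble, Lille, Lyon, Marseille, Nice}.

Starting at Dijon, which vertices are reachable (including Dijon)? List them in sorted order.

Start at Dijon.
Its neighbours: Grenoble, Marseille, Nice.
Then their neighbours: Lyon.
Then next layer: Lille.
Every vertex is now reached.

Dijon, Grenoble, Lille, Lyon, Marseille, Nice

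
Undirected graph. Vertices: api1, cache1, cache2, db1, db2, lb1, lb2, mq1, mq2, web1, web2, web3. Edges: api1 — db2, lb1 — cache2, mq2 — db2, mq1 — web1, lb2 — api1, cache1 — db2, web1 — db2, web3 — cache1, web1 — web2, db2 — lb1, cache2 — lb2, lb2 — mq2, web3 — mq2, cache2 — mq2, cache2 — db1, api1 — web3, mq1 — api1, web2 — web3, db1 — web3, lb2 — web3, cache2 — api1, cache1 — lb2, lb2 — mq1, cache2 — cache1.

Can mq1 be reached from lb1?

Yes

Explore from lb1.
Distance 1: reach cache2, db2.
Distance 2: reach api1, cache1, db1, lb2, mq2, web1.
Distance 3: reach mq1, web2, web3.
Found mq1.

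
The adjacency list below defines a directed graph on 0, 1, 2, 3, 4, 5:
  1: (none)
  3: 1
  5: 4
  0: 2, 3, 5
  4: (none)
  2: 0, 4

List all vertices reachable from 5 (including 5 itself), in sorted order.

4, 5

Start at 5.
Its neighbours: 4.
Nothing further is reachable.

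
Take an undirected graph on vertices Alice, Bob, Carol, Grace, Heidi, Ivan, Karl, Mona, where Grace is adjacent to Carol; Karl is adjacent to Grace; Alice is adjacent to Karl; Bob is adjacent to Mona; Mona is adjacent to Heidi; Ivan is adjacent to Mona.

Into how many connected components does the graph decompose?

From Alice: component {Alice, Carol, Grace, Karl}.
From Bob: component {Bob, Heidi, Ivan, Mona}.
That's 2 components.

2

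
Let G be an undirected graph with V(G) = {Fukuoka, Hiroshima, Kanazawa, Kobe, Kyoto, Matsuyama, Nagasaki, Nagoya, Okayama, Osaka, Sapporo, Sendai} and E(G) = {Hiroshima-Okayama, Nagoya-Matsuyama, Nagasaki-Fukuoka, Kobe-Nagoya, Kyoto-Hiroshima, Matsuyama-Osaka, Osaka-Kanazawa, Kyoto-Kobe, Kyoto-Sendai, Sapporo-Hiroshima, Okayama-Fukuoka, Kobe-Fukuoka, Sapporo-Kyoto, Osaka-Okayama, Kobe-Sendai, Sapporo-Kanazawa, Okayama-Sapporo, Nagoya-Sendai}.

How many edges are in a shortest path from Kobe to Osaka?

3

Distance 0: Kobe.
Distance 1: Fukuoka, Kyoto, Nagoya, Sendai.
Distance 2: Hiroshima, Matsuyama, Nagasaki, Okayama, Sapporo.
Distance 3: Kanazawa, Osaka — contains Osaka.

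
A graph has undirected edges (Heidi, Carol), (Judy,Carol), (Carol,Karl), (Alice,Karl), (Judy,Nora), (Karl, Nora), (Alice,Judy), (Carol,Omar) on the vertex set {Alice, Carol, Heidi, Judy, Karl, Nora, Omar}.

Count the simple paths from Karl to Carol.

Karl–Alice–Judy–Carol
Karl–Carol
Karl–Nora–Judy–Carol

3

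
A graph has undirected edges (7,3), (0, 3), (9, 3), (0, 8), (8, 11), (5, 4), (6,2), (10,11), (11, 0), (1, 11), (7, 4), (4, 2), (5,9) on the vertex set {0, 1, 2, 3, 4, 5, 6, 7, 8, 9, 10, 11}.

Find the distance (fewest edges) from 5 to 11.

4

Distance 0: 5.
Distance 1: 4, 9.
Distance 2: 2, 3, 7.
Distance 3: 0, 6.
Distance 4: 8, 11 — contains 11.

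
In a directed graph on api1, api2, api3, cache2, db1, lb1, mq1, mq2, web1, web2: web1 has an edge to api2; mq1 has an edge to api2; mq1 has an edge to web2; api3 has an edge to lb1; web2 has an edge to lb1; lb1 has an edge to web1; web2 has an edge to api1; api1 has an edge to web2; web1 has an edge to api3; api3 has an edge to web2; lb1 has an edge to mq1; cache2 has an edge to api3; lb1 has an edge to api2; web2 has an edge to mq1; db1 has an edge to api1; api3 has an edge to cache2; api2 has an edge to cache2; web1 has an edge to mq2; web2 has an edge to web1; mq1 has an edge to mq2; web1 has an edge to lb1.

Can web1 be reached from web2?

Explore from web2.
Distance 1: reach api1, lb1, mq1, web1.
Found web1.

Yes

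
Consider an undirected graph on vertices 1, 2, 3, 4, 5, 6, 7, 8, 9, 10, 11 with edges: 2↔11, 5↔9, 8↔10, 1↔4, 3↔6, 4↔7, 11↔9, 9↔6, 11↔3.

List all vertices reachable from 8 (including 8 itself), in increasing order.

Start at 8.
Its neighbours: 10.
Nothing further is reachable.

8, 10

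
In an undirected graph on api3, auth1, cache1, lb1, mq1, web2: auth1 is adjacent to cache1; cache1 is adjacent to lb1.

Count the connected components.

From api3: component {api3}.
From auth1: component {auth1, cache1, lb1}.
From mq1: component {mq1}.
From web2: component {web2}.
That's 4 components.

4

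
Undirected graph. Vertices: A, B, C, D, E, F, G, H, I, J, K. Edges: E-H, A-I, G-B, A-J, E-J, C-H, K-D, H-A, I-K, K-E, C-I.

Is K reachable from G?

Explore from G.
Distance 1: reach B.
The search is exhausted without reaching K; it lies in a different component.

No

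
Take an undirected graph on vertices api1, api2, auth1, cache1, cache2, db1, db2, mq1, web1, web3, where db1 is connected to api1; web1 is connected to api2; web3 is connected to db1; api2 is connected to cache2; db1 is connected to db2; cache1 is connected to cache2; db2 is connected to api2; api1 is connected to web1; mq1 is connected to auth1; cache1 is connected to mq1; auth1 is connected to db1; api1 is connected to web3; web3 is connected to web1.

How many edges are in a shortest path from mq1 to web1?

4

Distance 0: mq1.
Distance 1: auth1, cache1.
Distance 2: cache2, db1.
Distance 3: api1, api2, db2, web3.
Distance 4: web1 — contains web1.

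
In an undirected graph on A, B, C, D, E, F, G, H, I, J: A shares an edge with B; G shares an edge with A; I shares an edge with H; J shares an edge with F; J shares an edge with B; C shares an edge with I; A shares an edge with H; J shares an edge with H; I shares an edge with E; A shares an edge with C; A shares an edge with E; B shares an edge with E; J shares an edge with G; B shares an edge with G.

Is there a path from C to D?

Explore from C.
Distance 1: reach A, I.
Distance 2: reach B, E, G, H.
Distance 3: reach J.
Distance 4: reach F.
The search is exhausted without reaching D; it lies in a different component.

No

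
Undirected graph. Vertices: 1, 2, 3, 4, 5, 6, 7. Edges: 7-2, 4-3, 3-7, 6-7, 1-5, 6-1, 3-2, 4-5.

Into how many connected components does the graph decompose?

1

From 1: component {1, 2, 3, 4, 5, 6, 7}.
That's 1 component.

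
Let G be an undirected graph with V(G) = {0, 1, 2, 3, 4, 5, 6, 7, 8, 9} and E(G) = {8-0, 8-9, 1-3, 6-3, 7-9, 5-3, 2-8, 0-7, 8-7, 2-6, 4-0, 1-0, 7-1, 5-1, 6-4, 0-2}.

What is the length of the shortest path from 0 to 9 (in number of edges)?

2

Distance 0: 0.
Distance 1: 1, 2, 4, 7, 8.
Distance 2: 3, 5, 6, 9 — contains 9.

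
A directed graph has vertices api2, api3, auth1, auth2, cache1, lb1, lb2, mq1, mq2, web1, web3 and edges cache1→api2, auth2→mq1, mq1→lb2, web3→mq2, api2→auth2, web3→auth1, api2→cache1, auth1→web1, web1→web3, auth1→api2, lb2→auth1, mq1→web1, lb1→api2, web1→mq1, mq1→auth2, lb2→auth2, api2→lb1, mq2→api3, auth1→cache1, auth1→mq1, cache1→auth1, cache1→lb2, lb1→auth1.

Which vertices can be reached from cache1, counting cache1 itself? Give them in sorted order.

api2, api3, auth1, auth2, cache1, lb1, lb2, mq1, mq2, web1, web3

Start at cache1.
Its neighbours: api2, auth1, lb2.
Then their neighbours: auth2, lb1, mq1, web1.
Then next layer: web3.
Then next layer: mq2.
Then next layer: api3.
Every vertex is now reached.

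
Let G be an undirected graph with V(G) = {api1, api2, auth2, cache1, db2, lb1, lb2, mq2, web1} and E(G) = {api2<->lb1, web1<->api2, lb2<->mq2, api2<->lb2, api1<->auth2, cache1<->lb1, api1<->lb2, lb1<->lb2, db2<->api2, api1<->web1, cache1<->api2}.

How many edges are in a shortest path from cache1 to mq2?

Distance 0: cache1.
Distance 1: api2, lb1.
Distance 2: db2, lb2, web1.
Distance 3: api1, mq2 — contains mq2.

3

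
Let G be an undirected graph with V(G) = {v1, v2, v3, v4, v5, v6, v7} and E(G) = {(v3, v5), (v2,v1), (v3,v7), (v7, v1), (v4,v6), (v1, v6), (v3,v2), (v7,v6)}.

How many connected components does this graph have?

1

From v1: component {v1, v2, v3, v4, v5, v6, v7}.
That's 1 component.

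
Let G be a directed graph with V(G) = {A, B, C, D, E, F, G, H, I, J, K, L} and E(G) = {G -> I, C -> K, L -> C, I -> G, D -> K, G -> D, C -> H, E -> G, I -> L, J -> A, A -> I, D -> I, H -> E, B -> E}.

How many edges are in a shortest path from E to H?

Distance 0: E.
Distance 1: G.
Distance 2: D, I.
Distance 3: K, L.
Distance 4: C.
Distance 5: H — contains H.

5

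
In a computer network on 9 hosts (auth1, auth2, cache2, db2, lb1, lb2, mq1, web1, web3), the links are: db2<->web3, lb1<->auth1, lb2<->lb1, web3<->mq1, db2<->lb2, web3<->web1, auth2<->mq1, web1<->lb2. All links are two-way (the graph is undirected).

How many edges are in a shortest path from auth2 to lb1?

Distance 0: auth2.
Distance 1: mq1.
Distance 2: web3.
Distance 3: db2, web1.
Distance 4: lb2.
Distance 5: lb1 — contains lb1.

5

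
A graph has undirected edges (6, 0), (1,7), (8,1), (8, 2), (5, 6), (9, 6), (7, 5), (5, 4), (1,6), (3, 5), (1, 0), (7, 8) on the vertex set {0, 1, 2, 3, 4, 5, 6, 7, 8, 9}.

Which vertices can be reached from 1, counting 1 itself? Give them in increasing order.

0, 1, 2, 3, 4, 5, 6, 7, 8, 9

Start at 1.
Its neighbours: 0, 6, 7, 8.
Then their neighbours: 2, 5, 9.
Then next layer: 3, 4.
Every vertex is now reached.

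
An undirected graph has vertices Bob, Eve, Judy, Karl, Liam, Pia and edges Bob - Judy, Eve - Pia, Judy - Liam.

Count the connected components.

3

From Bob: component {Bob, Judy, Liam}.
From Eve: component {Eve, Pia}.
From Karl: component {Karl}.
That's 3 components.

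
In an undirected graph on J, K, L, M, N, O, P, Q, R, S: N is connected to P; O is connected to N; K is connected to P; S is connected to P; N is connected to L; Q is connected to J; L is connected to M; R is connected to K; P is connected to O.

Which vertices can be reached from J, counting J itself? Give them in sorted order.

Start at J.
Its neighbours: Q.
Nothing further is reachable.

J, Q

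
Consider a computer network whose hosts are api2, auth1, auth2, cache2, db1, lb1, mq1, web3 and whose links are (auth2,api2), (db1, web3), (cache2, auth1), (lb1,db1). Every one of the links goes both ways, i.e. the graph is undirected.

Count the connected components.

From api2: component {api2, auth2}.
From auth1: component {auth1, cache2}.
From db1: component {db1, lb1, web3}.
From mq1: component {mq1}.
That's 4 components.

4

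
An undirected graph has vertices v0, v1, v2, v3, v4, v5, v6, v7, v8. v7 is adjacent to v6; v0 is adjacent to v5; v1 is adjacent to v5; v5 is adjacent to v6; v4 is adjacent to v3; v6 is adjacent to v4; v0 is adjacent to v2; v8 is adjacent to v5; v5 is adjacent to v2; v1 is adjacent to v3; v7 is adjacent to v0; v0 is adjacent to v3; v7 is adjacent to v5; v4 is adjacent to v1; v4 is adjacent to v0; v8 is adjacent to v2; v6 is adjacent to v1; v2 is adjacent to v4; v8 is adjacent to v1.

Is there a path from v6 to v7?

Explore from v6.
Distance 1: reach v1, v4, v5, v7.
Found v7.

Yes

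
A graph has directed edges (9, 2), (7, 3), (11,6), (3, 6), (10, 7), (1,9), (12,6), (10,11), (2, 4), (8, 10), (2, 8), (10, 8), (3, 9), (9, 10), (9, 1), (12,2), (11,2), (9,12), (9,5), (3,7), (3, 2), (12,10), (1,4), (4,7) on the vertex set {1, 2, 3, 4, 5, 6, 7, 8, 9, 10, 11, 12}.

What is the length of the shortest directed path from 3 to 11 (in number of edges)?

3

Distance 0: 3.
Distance 1: 2, 6, 7, 9.
Distance 2: 1, 4, 5, 8, 10, 12.
Distance 3: 11 — contains 11.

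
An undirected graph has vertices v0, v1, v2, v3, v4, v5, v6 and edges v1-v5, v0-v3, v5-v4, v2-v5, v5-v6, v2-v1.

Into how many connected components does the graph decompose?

From v0: component {v0, v3}.
From v1: component {v1, v2, v4, v5, v6}.
That's 2 components.

2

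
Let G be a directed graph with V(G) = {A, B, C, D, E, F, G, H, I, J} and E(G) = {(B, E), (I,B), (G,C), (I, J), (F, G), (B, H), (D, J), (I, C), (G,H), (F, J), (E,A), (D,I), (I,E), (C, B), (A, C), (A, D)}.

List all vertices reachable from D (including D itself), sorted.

Start at D.
Its neighbours: I, J.
Then their neighbours: B, C, E.
Then next layer: A, H.
Nothing further is reachable.

A, B, C, D, E, H, I, J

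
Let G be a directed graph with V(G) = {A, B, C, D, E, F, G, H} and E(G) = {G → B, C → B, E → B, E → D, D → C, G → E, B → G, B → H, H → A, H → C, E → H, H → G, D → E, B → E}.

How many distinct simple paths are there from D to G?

D→C→B→E→H→G
D→C→B→G
D→C→B→H→G
D→E→B→G
D→E→B→H→G
D→E→H→C→B→G
D→E→H→G

7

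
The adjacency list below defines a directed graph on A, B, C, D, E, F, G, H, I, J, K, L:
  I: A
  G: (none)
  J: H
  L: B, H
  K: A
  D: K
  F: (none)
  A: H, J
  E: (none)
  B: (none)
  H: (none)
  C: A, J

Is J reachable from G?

No

G has no outgoing edges, so nothing is reachable from it.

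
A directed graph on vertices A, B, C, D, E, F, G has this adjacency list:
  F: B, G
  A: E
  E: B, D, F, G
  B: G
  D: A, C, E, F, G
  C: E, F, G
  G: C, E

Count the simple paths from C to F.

5

C→E→D→F
C→E→F
C→F
C→G→E→D→F
C→G→E→F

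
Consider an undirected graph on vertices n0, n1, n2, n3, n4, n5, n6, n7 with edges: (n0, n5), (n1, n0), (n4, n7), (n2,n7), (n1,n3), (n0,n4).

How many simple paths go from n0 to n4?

n0–n4

1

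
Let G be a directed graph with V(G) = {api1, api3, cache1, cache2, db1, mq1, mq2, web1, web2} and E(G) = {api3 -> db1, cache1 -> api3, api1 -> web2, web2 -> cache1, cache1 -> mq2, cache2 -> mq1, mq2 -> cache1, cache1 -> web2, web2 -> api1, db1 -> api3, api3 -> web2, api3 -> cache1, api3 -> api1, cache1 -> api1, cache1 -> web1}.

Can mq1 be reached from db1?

Explore from db1.
Distance 1: reach api3.
Distance 2: reach api1, cache1, web2.
Distance 3: reach mq2, web1.
The search from db1 is exhausted; no directed path reaches mq1.

No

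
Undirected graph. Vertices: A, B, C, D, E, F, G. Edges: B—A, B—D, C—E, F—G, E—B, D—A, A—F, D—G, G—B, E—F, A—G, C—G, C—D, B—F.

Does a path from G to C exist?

Yes

Explore from G.
Distance 1: reach A, B, C, D, F.
Found C.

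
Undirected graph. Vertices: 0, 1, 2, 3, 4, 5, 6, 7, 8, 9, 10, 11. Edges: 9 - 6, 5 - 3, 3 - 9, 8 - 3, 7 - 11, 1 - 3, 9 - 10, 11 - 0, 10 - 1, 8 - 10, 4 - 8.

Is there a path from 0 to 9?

Explore from 0.
Distance 1: reach 11.
Distance 2: reach 7.
The search is exhausted without reaching 9; it lies in a different component.

No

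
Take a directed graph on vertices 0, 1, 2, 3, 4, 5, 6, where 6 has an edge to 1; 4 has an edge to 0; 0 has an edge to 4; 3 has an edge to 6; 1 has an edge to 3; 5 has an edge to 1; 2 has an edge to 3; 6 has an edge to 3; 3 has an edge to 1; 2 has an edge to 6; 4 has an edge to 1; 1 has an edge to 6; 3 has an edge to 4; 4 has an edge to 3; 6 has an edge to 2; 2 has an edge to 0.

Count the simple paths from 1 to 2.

1→3→6→2
1→6→2

2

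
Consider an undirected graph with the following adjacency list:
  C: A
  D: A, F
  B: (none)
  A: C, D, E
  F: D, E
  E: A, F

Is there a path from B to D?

B has no edges, so nothing is reachable from it.

No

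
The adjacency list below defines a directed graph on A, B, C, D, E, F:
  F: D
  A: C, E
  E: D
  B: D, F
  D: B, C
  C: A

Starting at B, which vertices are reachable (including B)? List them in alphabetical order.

Start at B.
Its neighbours: D, F.
Then their neighbours: C.
Then next layer: A.
Then next layer: E.
Every vertex is now reached.

A, B, C, D, E, F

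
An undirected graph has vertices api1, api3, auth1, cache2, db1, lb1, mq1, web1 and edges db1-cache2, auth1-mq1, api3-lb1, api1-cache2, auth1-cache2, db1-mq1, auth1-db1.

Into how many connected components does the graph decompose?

3

From api1: component {api1, auth1, cache2, db1, mq1}.
From api3: component {api3, lb1}.
From web1: component {web1}.
That's 3 components.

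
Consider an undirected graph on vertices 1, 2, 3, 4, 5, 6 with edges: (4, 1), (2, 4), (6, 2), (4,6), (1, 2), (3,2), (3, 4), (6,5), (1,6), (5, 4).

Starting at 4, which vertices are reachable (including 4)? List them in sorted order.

1, 2, 3, 4, 5, 6

Start at 4.
Its neighbours: 1, 2, 3, 5, 6.
Every vertex is now reached.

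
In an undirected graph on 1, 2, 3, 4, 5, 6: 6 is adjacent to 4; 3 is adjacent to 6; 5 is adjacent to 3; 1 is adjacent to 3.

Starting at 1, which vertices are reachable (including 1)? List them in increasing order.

1, 3, 4, 5, 6

Start at 1.
Its neighbours: 3.
Then their neighbours: 5, 6.
Then next layer: 4.
Nothing further is reachable.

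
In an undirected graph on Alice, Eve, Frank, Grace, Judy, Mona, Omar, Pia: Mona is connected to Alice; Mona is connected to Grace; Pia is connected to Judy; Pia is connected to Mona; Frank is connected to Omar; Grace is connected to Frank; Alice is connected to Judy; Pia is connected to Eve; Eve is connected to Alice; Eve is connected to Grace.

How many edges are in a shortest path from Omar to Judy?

Distance 0: Omar.
Distance 1: Frank.
Distance 2: Grace.
Distance 3: Eve, Mona.
Distance 4: Alice, Pia.
Distance 5: Judy — contains Judy.

5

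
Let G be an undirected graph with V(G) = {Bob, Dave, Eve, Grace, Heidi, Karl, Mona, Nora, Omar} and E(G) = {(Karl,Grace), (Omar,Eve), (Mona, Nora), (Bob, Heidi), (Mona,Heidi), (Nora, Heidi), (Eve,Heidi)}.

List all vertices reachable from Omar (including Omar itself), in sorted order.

Start at Omar.
Its neighbours: Eve.
Then their neighbours: Heidi.
Then next layer: Bob, Mona, Nora.
Nothing further is reachable.

Bob, Eve, Heidi, Mona, Nora, Omar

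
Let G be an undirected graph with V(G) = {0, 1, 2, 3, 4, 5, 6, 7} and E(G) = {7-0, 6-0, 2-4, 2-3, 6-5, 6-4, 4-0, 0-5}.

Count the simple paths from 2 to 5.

4

2–4–0–5
2–4–0–6–5
2–4–6–0–5
2–4–6–5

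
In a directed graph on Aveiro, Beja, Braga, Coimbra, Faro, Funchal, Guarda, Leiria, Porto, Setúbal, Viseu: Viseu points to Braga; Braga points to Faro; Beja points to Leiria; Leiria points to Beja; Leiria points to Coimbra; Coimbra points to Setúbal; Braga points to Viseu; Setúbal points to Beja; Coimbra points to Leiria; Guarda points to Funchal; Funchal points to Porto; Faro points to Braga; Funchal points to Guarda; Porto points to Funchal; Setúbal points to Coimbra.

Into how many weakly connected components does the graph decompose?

From Aveiro: component {Aveiro}.
From Beja: component {Beja, Coimbra, Leiria, Setúbal}.
From Braga: component {Braga, Faro, Viseu}.
From Funchal: component {Funchal, Guarda, Porto}.
That's 4 components.

4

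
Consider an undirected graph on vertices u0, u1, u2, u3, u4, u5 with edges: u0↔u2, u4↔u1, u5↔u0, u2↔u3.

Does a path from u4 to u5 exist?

Explore from u4.
Distance 1: reach u1.
The search is exhausted without reaching u5; it lies in a different component.

No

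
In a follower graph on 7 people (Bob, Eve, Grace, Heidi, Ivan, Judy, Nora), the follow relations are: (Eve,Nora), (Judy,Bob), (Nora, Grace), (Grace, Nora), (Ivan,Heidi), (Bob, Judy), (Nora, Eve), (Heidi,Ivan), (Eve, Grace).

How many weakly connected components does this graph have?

From Bob: component {Bob, Judy}.
From Eve: component {Eve, Grace, Nora}.
From Heidi: component {Heidi, Ivan}.
That's 3 components.

3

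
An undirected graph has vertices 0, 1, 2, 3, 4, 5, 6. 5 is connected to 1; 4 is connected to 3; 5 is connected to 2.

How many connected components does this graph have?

4

From 0: component {0}.
From 1: component {1, 2, 5}.
From 3: component {3, 4}.
From 6: component {6}.
That's 4 components.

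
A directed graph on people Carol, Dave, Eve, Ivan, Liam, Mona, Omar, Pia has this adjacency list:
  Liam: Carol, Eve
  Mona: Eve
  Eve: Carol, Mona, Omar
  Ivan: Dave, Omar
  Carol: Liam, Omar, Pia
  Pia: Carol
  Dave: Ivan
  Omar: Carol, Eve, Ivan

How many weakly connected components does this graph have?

From Carol: component {Carol, Dave, Eve, Ivan, Liam, Mona, Omar, Pia}.
That's 1 component.

1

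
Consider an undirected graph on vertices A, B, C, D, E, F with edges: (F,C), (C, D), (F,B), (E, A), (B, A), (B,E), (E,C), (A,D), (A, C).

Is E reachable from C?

Explore from C.
Distance 1: reach A, D, E, F.
Found E.

Yes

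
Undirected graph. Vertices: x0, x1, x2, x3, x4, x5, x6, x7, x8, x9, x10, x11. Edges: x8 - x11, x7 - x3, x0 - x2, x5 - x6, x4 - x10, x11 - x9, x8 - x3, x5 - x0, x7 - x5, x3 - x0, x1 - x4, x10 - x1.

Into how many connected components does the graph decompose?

From x0: component {x0, x2, x3, x5, x6, x7, x8, x9, x11}.
From x1: component {x1, x4, x10}.
That's 2 components.

2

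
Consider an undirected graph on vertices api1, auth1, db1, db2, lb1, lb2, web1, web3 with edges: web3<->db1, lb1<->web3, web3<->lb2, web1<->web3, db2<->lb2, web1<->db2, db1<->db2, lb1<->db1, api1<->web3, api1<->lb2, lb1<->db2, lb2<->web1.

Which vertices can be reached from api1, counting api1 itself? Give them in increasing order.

api1, db1, db2, lb1, lb2, web1, web3

Start at api1.
Its neighbours: lb2, web3.
Then their neighbours: db1, db2, lb1, web1.
Nothing further is reachable.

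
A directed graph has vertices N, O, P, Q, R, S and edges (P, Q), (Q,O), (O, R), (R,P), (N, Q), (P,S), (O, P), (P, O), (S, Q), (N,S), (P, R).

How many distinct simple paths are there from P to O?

P→O
P→Q→O
P→S→Q→O

3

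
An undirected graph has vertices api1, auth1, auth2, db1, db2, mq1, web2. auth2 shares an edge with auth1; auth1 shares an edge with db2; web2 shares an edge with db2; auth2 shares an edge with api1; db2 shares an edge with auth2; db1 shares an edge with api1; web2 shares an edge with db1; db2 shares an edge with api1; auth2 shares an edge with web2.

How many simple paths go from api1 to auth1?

api1–auth2–auth1
api1–auth2–db2–auth1
api1–auth2–web2–db2–auth1
api1–db1–web2–auth2–auth1
api1–db1–web2–auth2–db2–auth1
api1–db1–web2–db2–auth1
api1–db1–web2–db2–auth2–auth1
api1–db2–auth1
api1–db2–auth2–auth1
api1–db2–web2–auth2–auth1

10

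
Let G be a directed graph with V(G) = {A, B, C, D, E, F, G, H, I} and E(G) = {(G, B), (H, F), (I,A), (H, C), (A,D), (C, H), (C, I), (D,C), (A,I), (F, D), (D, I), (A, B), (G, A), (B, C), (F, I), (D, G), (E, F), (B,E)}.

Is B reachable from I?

Yes

Explore from I.
Distance 1: reach A.
Distance 2: reach B, D.
Found B.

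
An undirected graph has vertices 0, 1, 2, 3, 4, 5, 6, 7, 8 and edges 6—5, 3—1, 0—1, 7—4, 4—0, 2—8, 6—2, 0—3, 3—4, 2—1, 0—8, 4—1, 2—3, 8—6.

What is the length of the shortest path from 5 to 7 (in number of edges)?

5

Distance 0: 5.
Distance 1: 6.
Distance 2: 2, 8.
Distance 3: 0, 1, 3.
Distance 4: 4.
Distance 5: 7 — contains 7.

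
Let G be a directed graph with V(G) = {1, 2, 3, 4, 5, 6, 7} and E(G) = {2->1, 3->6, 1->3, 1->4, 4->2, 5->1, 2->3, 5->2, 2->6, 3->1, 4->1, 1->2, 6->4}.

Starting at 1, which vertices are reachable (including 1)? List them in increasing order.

1, 2, 3, 4, 6

Start at 1.
Its neighbours: 2, 3, 4.
Then their neighbours: 6.
Nothing further is reachable.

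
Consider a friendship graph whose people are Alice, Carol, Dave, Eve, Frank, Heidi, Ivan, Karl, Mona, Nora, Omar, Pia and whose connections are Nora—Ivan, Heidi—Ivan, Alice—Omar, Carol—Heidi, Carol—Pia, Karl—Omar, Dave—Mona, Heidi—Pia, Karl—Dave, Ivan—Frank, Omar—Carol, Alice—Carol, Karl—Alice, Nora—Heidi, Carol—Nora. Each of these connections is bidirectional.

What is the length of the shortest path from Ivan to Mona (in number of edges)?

Distance 0: Ivan.
Distance 1: Frank, Heidi, Nora.
Distance 2: Carol, Pia.
Distance 3: Alice, Omar.
Distance 4: Karl.
Distance 5: Dave.
Distance 6: Mona — contains Mona.

6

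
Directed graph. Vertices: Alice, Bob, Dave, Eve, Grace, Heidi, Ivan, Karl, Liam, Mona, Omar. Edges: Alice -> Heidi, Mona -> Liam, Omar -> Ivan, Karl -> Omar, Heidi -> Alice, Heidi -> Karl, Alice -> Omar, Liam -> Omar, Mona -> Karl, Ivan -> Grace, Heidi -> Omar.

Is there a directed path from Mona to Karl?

Yes

Explore from Mona.
Distance 1: reach Karl, Liam.
Found Karl.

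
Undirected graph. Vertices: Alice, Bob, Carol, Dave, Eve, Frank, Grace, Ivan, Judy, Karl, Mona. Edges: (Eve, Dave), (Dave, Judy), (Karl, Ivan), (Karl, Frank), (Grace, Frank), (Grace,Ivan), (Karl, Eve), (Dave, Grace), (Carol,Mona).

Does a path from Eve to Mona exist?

Explore from Eve.
Distance 1: reach Dave, Karl.
Distance 2: reach Frank, Grace, Ivan, Judy.
The search is exhausted without reaching Mona; it lies in a different component.

No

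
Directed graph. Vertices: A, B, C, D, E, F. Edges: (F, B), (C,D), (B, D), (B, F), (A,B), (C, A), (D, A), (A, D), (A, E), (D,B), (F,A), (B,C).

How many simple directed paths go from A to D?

A→B→C→D
A→B→D
A→D

3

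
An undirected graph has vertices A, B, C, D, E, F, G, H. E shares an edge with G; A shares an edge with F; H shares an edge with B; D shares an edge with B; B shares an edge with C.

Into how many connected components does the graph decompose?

From A: component {A, F}.
From B: component {B, C, D, H}.
From E: component {E, G}.
That's 3 components.

3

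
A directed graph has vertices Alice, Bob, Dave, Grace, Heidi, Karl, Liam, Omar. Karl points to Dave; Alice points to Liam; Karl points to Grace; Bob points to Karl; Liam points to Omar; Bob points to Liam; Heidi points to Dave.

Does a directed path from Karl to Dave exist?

Yes

Explore from Karl.
Distance 1: reach Dave, Grace.
Found Dave.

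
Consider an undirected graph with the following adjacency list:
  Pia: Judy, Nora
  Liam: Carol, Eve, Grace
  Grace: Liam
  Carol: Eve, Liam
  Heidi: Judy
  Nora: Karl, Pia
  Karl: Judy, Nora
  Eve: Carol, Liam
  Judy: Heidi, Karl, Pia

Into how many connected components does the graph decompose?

From Carol: component {Carol, Eve, Grace, Liam}.
From Heidi: component {Heidi, Judy, Karl, Nora, Pia}.
That's 2 components.

2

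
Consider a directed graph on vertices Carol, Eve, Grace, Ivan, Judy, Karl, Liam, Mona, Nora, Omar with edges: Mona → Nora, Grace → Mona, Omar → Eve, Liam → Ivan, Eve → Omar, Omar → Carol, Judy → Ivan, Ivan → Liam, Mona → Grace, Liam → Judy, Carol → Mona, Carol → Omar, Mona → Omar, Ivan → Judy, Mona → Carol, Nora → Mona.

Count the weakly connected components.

From Carol: component {Carol, Eve, Grace, Mona, Nora, Omar}.
From Ivan: component {Ivan, Judy, Liam}.
From Karl: component {Karl}.
That's 3 components.

3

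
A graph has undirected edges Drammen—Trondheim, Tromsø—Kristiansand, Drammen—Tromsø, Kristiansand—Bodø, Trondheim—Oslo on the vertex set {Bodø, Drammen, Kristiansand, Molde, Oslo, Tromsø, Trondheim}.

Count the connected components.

2

From Bodø: component {Bodø, Drammen, Kristiansand, Oslo, Tromsø, Trondheim}.
From Molde: component {Molde}.
That's 2 components.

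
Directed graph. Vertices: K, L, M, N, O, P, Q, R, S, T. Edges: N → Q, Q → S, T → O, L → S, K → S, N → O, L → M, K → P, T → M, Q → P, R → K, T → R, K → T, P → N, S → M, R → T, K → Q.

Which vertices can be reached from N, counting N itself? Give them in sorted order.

Start at N.
Its neighbours: O, Q.
Then their neighbours: P, S.
Then next layer: M.
Nothing further is reachable.

M, N, O, P, Q, S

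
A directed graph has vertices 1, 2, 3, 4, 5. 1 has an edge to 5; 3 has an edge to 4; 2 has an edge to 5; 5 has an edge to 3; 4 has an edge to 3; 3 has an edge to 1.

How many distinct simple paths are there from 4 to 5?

1

4→3→1→5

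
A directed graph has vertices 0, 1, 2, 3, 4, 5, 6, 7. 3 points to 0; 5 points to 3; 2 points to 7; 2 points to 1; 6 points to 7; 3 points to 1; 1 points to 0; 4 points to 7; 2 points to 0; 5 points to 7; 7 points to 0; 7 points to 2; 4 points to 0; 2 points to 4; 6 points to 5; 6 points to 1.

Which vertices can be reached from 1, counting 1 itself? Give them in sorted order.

Start at 1.
Its neighbours: 0.
Nothing further is reachable.

0, 1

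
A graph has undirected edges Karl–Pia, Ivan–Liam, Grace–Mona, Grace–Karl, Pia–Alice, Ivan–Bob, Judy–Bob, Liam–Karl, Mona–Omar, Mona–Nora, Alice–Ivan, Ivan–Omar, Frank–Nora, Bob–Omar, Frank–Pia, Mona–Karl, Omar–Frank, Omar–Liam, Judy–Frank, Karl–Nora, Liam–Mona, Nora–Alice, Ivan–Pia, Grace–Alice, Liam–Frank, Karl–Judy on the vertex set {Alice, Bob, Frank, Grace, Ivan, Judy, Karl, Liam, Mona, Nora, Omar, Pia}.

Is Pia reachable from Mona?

Yes

Explore from Mona.
Distance 1: reach Grace, Karl, Liam, Nora, Omar.
Distance 2: reach Alice, Bob, Frank, Ivan, Judy, Pia.
Found Pia.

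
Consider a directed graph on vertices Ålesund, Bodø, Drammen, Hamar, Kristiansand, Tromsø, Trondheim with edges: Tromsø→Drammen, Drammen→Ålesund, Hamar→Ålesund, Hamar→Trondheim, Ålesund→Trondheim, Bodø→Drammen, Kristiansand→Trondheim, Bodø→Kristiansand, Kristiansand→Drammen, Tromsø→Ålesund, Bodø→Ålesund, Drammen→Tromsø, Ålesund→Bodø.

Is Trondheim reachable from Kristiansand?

Explore from Kristiansand.
Distance 1: reach Drammen, Trondheim.
Found Trondheim.

Yes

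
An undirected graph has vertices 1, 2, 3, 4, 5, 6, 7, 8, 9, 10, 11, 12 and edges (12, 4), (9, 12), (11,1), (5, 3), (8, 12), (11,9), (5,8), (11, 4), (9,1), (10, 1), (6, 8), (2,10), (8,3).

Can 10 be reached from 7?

No

7 has no edges, so nothing is reachable from it.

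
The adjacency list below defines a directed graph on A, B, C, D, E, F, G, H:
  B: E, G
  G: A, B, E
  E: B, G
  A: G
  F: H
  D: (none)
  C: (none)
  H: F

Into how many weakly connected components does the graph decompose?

From A: component {A, B, E, G}.
From C: component {C}.
From D: component {D}.
From F: component {F, H}.
That's 4 components.

4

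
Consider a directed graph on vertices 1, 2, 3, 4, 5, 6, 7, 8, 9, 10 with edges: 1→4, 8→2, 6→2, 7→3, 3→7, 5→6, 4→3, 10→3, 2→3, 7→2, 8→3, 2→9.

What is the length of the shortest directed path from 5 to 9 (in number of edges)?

3

Distance 0: 5.
Distance 1: 6.
Distance 2: 2.
Distance 3: 3, 9 — contains 9.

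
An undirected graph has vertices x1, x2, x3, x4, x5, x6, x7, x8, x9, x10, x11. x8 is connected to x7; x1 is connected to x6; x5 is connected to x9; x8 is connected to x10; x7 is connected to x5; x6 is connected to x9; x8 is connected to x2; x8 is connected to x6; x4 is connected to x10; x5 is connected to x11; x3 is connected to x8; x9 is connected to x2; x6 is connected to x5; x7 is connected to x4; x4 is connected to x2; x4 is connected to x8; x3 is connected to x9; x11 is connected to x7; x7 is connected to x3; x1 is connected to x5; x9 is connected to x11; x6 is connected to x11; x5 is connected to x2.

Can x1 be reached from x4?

Yes

Explore from x4.
Distance 1: reach x2, x7, x8, x10.
Distance 2: reach x3, x5, x6, x9, x11.
Distance 3: reach x1.
Found x1.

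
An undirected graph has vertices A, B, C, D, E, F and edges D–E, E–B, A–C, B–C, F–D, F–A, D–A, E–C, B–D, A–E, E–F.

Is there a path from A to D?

Explore from A.
Distance 1: reach C, D, E, F.
Found D.

Yes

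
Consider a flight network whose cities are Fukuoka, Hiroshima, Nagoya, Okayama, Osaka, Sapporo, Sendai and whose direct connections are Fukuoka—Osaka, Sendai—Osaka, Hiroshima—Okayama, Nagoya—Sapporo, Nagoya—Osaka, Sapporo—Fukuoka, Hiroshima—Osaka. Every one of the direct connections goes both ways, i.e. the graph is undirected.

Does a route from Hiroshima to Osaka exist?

Yes

Explore from Hiroshima.
Distance 1: reach Okayama, Osaka.
Found Osaka.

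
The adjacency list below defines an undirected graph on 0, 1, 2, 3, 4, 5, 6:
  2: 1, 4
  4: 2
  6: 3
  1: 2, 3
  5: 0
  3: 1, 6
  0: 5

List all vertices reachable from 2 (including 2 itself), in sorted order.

1, 2, 3, 4, 6

Start at 2.
Its neighbours: 1, 4.
Then their neighbours: 3.
Then next layer: 6.
Nothing further is reachable.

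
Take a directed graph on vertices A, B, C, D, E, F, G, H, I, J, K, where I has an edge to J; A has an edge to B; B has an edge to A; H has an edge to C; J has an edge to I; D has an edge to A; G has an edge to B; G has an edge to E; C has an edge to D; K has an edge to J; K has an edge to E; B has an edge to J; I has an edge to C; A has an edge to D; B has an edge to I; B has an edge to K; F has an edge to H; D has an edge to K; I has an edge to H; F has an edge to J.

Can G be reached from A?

No

Explore from A.
Distance 1: reach B, D.
Distance 2: reach I, J, K.
Distance 3: reach C, E, H.
The search from A is exhausted; no directed path reaches G.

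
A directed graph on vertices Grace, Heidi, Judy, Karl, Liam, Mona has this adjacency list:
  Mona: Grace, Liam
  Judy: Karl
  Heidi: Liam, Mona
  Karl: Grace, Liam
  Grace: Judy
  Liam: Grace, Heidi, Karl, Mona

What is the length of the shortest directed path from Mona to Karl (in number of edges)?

2

Distance 0: Mona.
Distance 1: Grace, Liam.
Distance 2: Heidi, Judy, Karl — contains Karl.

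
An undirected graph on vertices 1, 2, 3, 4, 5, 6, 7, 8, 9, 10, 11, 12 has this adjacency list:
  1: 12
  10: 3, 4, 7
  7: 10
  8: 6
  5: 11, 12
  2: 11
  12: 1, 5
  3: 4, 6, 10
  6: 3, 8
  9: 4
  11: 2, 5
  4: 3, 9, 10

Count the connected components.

2

From 1: component {1, 2, 5, 11, 12}.
From 3: component {3, 4, 6, 7, 8, 9, 10}.
That's 2 components.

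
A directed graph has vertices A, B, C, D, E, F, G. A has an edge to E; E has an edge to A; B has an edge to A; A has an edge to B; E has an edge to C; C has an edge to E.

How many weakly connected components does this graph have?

4

From A: component {A, B, C, E}.
From D: component {D}.
From F: component {F}.
From G: component {G}.
That's 4 components.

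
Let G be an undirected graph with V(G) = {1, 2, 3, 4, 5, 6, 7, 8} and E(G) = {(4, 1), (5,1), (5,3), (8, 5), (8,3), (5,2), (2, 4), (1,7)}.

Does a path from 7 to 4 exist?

Yes

Explore from 7.
Distance 1: reach 1.
Distance 2: reach 4, 5.
Found 4.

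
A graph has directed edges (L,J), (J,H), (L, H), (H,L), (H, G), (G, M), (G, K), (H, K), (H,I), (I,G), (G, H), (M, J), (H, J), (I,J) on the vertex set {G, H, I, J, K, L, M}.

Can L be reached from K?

K has no outgoing edges, so nothing is reachable from it.

No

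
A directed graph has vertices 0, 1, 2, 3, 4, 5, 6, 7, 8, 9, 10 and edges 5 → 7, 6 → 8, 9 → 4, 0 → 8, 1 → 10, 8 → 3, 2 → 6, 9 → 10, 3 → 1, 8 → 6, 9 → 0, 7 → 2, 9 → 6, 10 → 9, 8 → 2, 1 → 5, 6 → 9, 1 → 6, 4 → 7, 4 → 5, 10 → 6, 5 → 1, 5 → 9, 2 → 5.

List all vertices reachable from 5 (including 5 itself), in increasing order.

0, 1, 2, 3, 4, 5, 6, 7, 8, 9, 10

Start at 5.
Its neighbours: 1, 7, 9.
Then their neighbours: 0, 2, 4, 6, 10.
Then next layer: 8.
Then next layer: 3.
Every vertex is now reached.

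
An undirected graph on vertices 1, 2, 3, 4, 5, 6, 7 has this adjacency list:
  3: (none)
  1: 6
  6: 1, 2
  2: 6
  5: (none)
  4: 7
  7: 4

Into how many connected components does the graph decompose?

From 1: component {1, 2, 6}.
From 3: component {3}.
From 4: component {4, 7}.
From 5: component {5}.
That's 4 components.

4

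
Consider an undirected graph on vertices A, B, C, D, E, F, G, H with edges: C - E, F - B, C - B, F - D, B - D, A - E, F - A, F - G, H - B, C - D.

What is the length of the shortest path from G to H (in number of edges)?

Distance 0: G.
Distance 1: F.
Distance 2: A, B, D.
Distance 3: C, E, H — contains H.

3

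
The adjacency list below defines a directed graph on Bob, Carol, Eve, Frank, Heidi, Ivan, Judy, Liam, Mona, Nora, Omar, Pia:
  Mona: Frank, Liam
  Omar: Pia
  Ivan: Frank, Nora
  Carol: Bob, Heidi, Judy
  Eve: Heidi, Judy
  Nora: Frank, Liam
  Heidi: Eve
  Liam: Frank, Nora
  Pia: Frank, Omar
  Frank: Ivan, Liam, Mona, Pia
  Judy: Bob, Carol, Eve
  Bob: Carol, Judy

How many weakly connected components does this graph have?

From Bob: component {Bob, Carol, Eve, Heidi, Judy}.
From Frank: component {Frank, Ivan, Liam, Mona, Nora, Omar, Pia}.
That's 2 components.

2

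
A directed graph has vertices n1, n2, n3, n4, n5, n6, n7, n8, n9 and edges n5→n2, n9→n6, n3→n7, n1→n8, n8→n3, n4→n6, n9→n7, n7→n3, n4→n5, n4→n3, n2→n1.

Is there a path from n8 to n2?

Explore from n8.
Distance 1: reach n3.
Distance 2: reach n7.
The search from n8 is exhausted; no directed path reaches n2.

No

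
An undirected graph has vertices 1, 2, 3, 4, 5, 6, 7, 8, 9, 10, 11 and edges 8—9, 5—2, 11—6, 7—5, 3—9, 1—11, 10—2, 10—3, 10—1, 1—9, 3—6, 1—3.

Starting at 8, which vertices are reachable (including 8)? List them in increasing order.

Start at 8.
Its neighbours: 9.
Then their neighbours: 1, 3.
Then next layer: 6, 10, 11.
Then next layer: 2.
Then next layer: 5.
Then next layer: 7.
Nothing further is reachable.

1, 2, 3, 5, 6, 7, 8, 9, 10, 11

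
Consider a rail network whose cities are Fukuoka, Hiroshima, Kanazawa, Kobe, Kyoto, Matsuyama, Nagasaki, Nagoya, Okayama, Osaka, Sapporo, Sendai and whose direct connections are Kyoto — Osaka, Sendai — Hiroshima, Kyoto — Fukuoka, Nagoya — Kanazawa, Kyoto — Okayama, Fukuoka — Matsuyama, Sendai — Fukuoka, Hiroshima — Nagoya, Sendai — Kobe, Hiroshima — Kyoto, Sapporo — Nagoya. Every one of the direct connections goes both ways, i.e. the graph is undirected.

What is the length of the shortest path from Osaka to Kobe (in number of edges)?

Distance 0: Osaka.
Distance 1: Kyoto.
Distance 2: Fukuoka, Hiroshima, Okayama.
Distance 3: Matsuyama, Nagoya, Sendai.
Distance 4: Kanazawa, Kobe, Sapporo — contains Kobe.

4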